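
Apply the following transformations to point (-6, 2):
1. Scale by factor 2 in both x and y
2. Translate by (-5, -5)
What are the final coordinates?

Step 1: Scale (-6, 2) by 2 → (-12, 4)
Step 2: Translate by (-5, -5) → (-17, -1)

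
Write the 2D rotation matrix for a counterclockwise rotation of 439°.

Rotation matrix formula: [[cos θ, -sin θ], [sin θ, cos θ]]
For θ = 439°:
cos(439°) = 0.1908
sin(439°) = 0.9816
Result: [[0.1908, -0.9816], [0.9816, 0.1908]]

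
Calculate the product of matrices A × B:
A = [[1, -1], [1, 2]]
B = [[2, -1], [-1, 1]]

Matrix multiplication:
C[0][0] = 1×2 + -1×-1 = 3
C[0][1] = 1×-1 + -1×1 = -2
C[1][0] = 1×2 + 2×-1 = 0
C[1][1] = 1×-1 + 2×1 = 1
Result: [[3, -2], [0, 1]]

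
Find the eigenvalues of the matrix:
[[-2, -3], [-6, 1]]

Characteristic equation: det(A - λI) = 0
λ² - (trace)λ + (det) = 0
trace = -2 + 1 = -1, det = (-2)(1) - (-3)(-6) = -20
λ² - (-1)λ + (-20) = 0
λ = (-1 ± √((-1)² - 4·(-20))) / 2 = (-1 ± √81) / 2
Solving: λ = -5, 4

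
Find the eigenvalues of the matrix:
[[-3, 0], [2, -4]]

Characteristic equation: det(A - λI) = 0
λ² - (trace)λ + (det) = 0
trace = -3 + -4 = -7, det = (-3)(-4) - (0)(2) = 12
λ² - (-7)λ + (12) = 0
λ = (-7 ± √((-7)² - 4·(12))) / 2 = (-7 ± √1) / 2
Solving: λ = -4, -3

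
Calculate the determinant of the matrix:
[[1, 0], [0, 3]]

For a 2×2 matrix [[a, b], [c, d]], det = ad - bc
det = (1)(3) - (0)(0) = 3 - 0 = 3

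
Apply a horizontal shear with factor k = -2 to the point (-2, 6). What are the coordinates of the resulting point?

Shear matrix for horizontal shear with factor k = -2:
[[1, -2], [0, 1]]
Result: (-2, 6) → (-14, 6)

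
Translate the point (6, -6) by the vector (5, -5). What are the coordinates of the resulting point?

Translation by (5, -5) (homogeneous matrix [[1, 0, 5], [0, 1, -5], [0, 0, 1]]):
x' = 6 + 5 = 11
y' = -6 + -5 = -11
Result: (11, -11)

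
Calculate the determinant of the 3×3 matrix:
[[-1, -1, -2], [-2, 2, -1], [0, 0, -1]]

Expansion along first row:
det = -1·det([[2,-1],[0,-1]]) - -1·det([[-2,-1],[0,-1]]) + -2·det([[-2,2],[0,0]])
    = -1·(2·-1 - -1·0) - -1·(-2·-1 - -1·0) + -2·(-2·0 - 2·0)
    = -1·-2 - -1·2 + -2·0
    = 2 + 2 + 0 = 4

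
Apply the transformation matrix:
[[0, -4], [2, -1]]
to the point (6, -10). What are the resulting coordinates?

Matrix multiplication:
[[0, -4], [2, -1]] × [6, -10]ᵀ
= [(0)(6) + (-4)(-10), (2)(6) + (-1)(-10)]ᵀ
= [40, 22]ᵀ
Result: (40, 22)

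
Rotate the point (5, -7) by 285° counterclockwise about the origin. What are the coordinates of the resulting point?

Rotation matrix for 285°: [[cos 285°, -sin 285°], [sin 285°, cos 285°]] ≈ [[0.258819, 0.965926], [-0.965926, 0.258819]]
[[0.258819, 0.965926], [-0.965926, 0.258819]] × [5, -7]ᵀ ≈ [-5.4674, -6.6414]ᵀ
Result: (-5.4674, -6.6414)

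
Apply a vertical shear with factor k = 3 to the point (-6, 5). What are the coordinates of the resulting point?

Shear matrix for vertical shear with factor k = 3:
[[1, 0], [3, 1]]
Result: (-6, 5) → (-6, -13)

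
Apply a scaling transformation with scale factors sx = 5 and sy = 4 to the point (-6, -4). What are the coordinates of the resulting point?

Scaling matrix:
[[5, 0], [0, 4]]
Result: (-6 × 5, -4 × 4) = (-30, -16)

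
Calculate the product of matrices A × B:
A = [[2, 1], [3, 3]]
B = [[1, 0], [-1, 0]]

Matrix multiplication:
C[0][0] = 2×1 + 1×-1 = 1
C[0][1] = 2×0 + 1×0 = 0
C[1][0] = 3×1 + 3×-1 = 0
C[1][1] = 3×0 + 3×0 = 0
Result: [[1, 0], [0, 0]]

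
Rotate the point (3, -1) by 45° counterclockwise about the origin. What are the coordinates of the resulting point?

Rotation matrix for 45°: [[cos 45°, -sin 45°], [sin 45°, cos 45°]] ≈ [[0.707107, -0.707107], [0.707107, 0.707107]]
[[0.707107, -0.707107], [0.707107, 0.707107]] × [3, -1]ᵀ ≈ [2.8284, 1.4142]ᵀ
Result: (2.8284, 1.4142)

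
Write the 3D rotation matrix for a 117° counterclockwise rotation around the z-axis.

Rotation matrix for counterclockwise 117° around z-axis:
cos(117°) = -0.4540, sin(117°) = 0.8910
Result: [[-0.4540, -0.8910, 0], [0.8910, -0.4540, 0], [0, 0, 1]]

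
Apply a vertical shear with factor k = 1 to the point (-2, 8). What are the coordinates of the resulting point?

Shear matrix for vertical shear with factor k = 1:
[[1, 0], [1, 1]]
Result: (-2, 8) → (-2, 6)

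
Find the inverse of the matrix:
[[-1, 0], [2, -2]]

For [[a,b],[c,d]], inverse = (1/det)·[[d,-b],[-c,a]]
det = (-1)(-2) - (0)(2) = 2 - 0 = 2
Inverse = (1/2)·[[-2, 0], [-2, -1]]
= [[-1, 0], [-1, -1/2]]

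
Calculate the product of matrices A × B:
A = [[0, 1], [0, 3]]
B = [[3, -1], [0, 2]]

Matrix multiplication:
C[0][0] = 0×3 + 1×0 = 0
C[0][1] = 0×-1 + 1×2 = 2
C[1][0] = 0×3 + 3×0 = 0
C[1][1] = 0×-1 + 3×2 = 6
Result: [[0, 2], [0, 6]]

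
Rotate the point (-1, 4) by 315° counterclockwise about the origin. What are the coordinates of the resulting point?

Rotation matrix for 315°: [[cos 315°, -sin 315°], [sin 315°, cos 315°]] ≈ [[0.707107, 0.707107], [-0.707107, 0.707107]]
[[0.707107, 0.707107], [-0.707107, 0.707107]] × [-1, 4]ᵀ ≈ [2.1213, 3.5355]ᵀ
Result: (2.1213, 3.5355)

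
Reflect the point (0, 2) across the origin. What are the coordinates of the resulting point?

Reflection across origin: (0, 2) → (0, -2)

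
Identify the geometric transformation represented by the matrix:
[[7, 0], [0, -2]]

This matrix represents: non-uniform scaling by sx = 7, sy = -2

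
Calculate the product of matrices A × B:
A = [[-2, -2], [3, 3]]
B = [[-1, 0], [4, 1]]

Matrix multiplication:
C[0][0] = -2×-1 + -2×4 = -6
C[0][1] = -2×0 + -2×1 = -2
C[1][0] = 3×-1 + 3×4 = 9
C[1][1] = 3×0 + 3×1 = 3
Result: [[-6, -2], [9, 3]]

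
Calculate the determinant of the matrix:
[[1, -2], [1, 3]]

For a 2×2 matrix [[a, b], [c, d]], det = ad - bc
det = (1)(3) - (-2)(1) = 3 - -2 = 5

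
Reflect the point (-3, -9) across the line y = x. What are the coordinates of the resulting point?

Reflection across line y = x: (-3, -9) → (-9, -3)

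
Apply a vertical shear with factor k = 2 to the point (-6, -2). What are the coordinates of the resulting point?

Shear matrix for vertical shear with factor k = 2:
[[1, 0], [2, 1]]
Result: (-6, -2) → (-6, -14)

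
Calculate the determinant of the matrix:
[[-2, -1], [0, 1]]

For a 2×2 matrix [[a, b], [c, d]], det = ad - bc
det = (-2)(1) - (-1)(0) = -2 - 0 = -2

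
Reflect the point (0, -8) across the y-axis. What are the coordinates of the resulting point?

Reflection across y-axis: (0, -8) → (0, -8)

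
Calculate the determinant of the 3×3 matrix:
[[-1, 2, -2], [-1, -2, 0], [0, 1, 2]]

Expansion along first row:
det = -1·det([[-2,0],[1,2]]) - 2·det([[-1,0],[0,2]]) + -2·det([[-1,-2],[0,1]])
    = -1·(-2·2 - 0·1) - 2·(-1·2 - 0·0) + -2·(-1·1 - -2·0)
    = -1·-4 - 2·-2 + -2·-1
    = 4 + 4 + 2 = 10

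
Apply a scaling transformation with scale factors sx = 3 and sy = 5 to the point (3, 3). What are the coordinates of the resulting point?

Scaling matrix:
[[3, 0], [0, 5]]
Result: (3 × 3, 3 × 5) = (9, 15)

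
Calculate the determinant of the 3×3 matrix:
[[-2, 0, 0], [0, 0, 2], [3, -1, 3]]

Expansion along first row:
det = -2·det([[0,2],[-1,3]]) - 0·det([[0,2],[3,3]]) + 0·det([[0,0],[3,-1]])
    = -2·(0·3 - 2·-1) - 0·(0·3 - 2·3) + 0·(0·-1 - 0·3)
    = -2·2 - 0·-6 + 0·0
    = -4 + 0 + 0 = -4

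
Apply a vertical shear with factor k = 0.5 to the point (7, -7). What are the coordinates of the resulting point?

Shear matrix for vertical shear with factor k = 0.5:
[[1, 0], [0.50, 1]]
Result: (7, -7) → (7, -3.5)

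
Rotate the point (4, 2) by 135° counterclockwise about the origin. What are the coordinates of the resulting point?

Rotation matrix for 135°: [[cos 135°, -sin 135°], [sin 135°, cos 135°]] ≈ [[-0.707107, -0.707107], [0.707107, -0.707107]]
[[-0.707107, -0.707107], [0.707107, -0.707107]] × [4, 2]ᵀ ≈ [-4.2426, 1.4142]ᵀ
Result: (-4.2426, 1.4142)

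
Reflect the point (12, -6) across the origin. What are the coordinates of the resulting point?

Reflection across origin: (12, -6) → (-12, 6)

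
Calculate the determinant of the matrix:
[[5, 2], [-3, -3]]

For a 2×2 matrix [[a, b], [c, d]], det = ad - bc
det = (5)(-3) - (2)(-3) = -15 - -6 = -9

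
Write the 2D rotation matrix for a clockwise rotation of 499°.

Rotation matrix formula: [[cos θ, -sin θ], [sin θ, cos θ]]
A clockwise rotation by 499° is equivalent to a counterclockwise rotation by -499°.
For θ = -499°:
cos(-499°) = -0.7547
sin(-499°) = -0.6561
Result: [[-0.7547, 0.6561], [-0.6561, -0.7547]]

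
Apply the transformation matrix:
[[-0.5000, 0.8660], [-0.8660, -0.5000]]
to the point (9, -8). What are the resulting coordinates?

Matrix multiplication:
[[-0.5000, 0.8660], [-0.8660, -0.5000]] × [9, -8]ᵀ
= [(-0.5000)(9) + (0.8660)(-8), (-0.8660)(9) + (-0.5000)(-8)]ᵀ
= [-11.4280, -3.7940]ᵀ
Result: (-11.4280, -3.7940)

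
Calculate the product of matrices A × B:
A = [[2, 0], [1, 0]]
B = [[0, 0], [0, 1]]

Matrix multiplication:
C[0][0] = 2×0 + 0×0 = 0
C[0][1] = 2×0 + 0×1 = 0
C[1][0] = 1×0 + 0×0 = 0
C[1][1] = 1×0 + 0×1 = 0
Result: [[0, 0], [0, 0]]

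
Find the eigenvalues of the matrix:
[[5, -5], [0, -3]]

Characteristic equation: det(A - λI) = 0
λ² - (trace)λ + (det) = 0
trace = 5 + -3 = 2, det = (5)(-3) - (-5)(0) = -15
λ² - (2)λ + (-15) = 0
λ = (2 ± √((2)² - 4·(-15))) / 2 = (2 ± √64) / 2
Solving: λ = -3, 5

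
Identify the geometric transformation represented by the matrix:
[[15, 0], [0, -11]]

This matrix represents: non-uniform scaling by sx = 15, sy = -11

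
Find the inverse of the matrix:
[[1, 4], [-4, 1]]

For [[a,b],[c,d]], inverse = (1/det)·[[d,-b],[-c,a]]
det = (1)(1) - (4)(-4) = 1 - -16 = 17
Inverse = (1/17)·[[1, -4], [4, 1]]
= [[1/17, -4/17], [4/17, 1/17]]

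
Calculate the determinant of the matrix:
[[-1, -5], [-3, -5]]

For a 2×2 matrix [[a, b], [c, d]], det = ad - bc
det = (-1)(-5) - (-5)(-3) = 5 - 15 = -10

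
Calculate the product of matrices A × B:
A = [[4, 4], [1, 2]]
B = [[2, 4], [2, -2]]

Matrix multiplication:
C[0][0] = 4×2 + 4×2 = 16
C[0][1] = 4×4 + 4×-2 = 8
C[1][0] = 1×2 + 2×2 = 6
C[1][1] = 1×4 + 2×-2 = 0
Result: [[16, 8], [6, 0]]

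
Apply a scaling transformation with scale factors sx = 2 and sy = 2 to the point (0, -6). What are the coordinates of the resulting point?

Scaling matrix:
[[2, 0], [0, 2]]
Result: (0 × 2, -6 × 2) = (0, -12)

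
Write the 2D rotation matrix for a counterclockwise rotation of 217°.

Rotation matrix formula: [[cos θ, -sin θ], [sin θ, cos θ]]
For θ = 217°:
cos(217°) = -0.7986
sin(217°) = -0.6018
Result: [[-0.7986, 0.6018], [-0.6018, -0.7986]]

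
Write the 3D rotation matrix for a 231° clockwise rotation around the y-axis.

Rotation matrix for clockwise 231° around y-axis:
A clockwise rotation by 231° is a counterclockwise rotation by -231°.
cos(-231°) = -0.6293, sin(-231°) = 0.7771
Result: [[-0.6293, 0, 0.7771], [0, 1, 0], [-0.7771, 0, -0.6293]]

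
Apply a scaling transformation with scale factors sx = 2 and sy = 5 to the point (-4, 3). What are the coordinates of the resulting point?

Scaling matrix:
[[2, 0], [0, 5]]
Result: (-4 × 2, 3 × 5) = (-8, 15)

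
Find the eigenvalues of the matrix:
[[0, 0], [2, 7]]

Characteristic equation: det(A - λI) = 0
λ² - (trace)λ + (det) = 0
trace = 0 + 7 = 7, det = (0)(7) - (0)(2) = 0
λ² - (7)λ + (0) = 0
λ = (7 ± √((7)² - 4·(0))) / 2 = (7 ± √49) / 2
Solving: λ = 0, 7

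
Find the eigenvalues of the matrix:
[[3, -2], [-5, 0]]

Characteristic equation: det(A - λI) = 0
λ² - (trace)λ + (det) = 0
trace = 3 + 0 = 3, det = (3)(0) - (-2)(-5) = -10
λ² - (3)λ + (-10) = 0
λ = (3 ± √((3)² - 4·(-10))) / 2 = (3 ± √49) / 2
Solving: λ = -2, 5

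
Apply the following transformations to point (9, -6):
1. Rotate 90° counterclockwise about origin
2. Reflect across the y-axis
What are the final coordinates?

Step 1: Rotate 90° → (6, 9)
Step 2: Reflect across y-axis → (-6, 9)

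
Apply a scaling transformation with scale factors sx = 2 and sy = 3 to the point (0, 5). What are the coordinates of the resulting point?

Scaling matrix:
[[2, 0], [0, 3]]
Result: (0 × 2, 5 × 3) = (0, 15)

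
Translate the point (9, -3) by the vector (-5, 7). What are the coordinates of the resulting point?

Translation by (-5, 7) (homogeneous matrix [[1, 0, -5], [0, 1, 7], [0, 0, 1]]):
x' = 9 + -5 = 4
y' = -3 + 7 = 4
Result: (4, 4)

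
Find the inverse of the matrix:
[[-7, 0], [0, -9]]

For [[a,b],[c,d]], inverse = (1/det)·[[d,-b],[-c,a]]
det = (-7)(-9) - (0)(0) = 63 - 0 = 63
Inverse = (1/63)·[[-9, 0], [0, -7]]
= [[-1/7, 0], [0, -1/9]]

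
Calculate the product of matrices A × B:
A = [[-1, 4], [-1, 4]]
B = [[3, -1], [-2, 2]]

Matrix multiplication:
C[0][0] = -1×3 + 4×-2 = -11
C[0][1] = -1×-1 + 4×2 = 9
C[1][0] = -1×3 + 4×-2 = -11
C[1][1] = -1×-1 + 4×2 = 9
Result: [[-11, 9], [-11, 9]]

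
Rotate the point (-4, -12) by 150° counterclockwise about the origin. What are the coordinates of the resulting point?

Rotation matrix for 150°: [[cos 150°, -sin 150°], [sin 150°, cos 150°]] ≈ [[-0.866025, -0.500000], [0.500000, -0.866025]]
[[-0.866025, -0.500000], [0.500000, -0.866025]] × [-4, -12]ᵀ ≈ [9.4641, 8.3923]ᵀ
Result: (9.4641, 8.3923)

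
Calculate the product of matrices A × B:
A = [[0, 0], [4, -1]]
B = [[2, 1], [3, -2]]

Matrix multiplication:
C[0][0] = 0×2 + 0×3 = 0
C[0][1] = 0×1 + 0×-2 = 0
C[1][0] = 4×2 + -1×3 = 5
C[1][1] = 4×1 + -1×-2 = 6
Result: [[0, 0], [5, 6]]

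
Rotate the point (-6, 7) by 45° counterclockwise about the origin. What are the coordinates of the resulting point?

Rotation matrix for 45°: [[cos 45°, -sin 45°], [sin 45°, cos 45°]] ≈ [[0.707107, -0.707107], [0.707107, 0.707107]]
[[0.707107, -0.707107], [0.707107, 0.707107]] × [-6, 7]ᵀ ≈ [-9.1924, 0.7071]ᵀ
Result: (-9.1924, 0.7071)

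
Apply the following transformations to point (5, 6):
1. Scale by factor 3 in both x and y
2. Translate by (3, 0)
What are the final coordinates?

Step 1: Scale (5, 6) by 3 → (15, 18)
Step 2: Translate by (3, 0) → (18, 18)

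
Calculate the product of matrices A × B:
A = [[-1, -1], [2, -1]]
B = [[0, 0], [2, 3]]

Matrix multiplication:
C[0][0] = -1×0 + -1×2 = -2
C[0][1] = -1×0 + -1×3 = -3
C[1][0] = 2×0 + -1×2 = -2
C[1][1] = 2×0 + -1×3 = -3
Result: [[-2, -3], [-2, -3]]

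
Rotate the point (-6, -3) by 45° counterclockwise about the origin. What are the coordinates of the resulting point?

Rotation matrix for 45°: [[cos 45°, -sin 45°], [sin 45°, cos 45°]] ≈ [[0.707107, -0.707107], [0.707107, 0.707107]]
[[0.707107, -0.707107], [0.707107, 0.707107]] × [-6, -3]ᵀ ≈ [-2.1213, -6.3640]ᵀ
Result: (-2.1213, -6.3640)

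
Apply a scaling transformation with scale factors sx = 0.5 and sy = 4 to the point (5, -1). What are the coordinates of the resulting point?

Scaling matrix:
[[0.50, 0], [0, 4]]
Result: (5 × 0.5, -1 × 4) = (2.5, -4)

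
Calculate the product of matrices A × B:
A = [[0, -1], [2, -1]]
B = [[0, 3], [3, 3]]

Matrix multiplication:
C[0][0] = 0×0 + -1×3 = -3
C[0][1] = 0×3 + -1×3 = -3
C[1][0] = 2×0 + -1×3 = -3
C[1][1] = 2×3 + -1×3 = 3
Result: [[-3, -3], [-3, 3]]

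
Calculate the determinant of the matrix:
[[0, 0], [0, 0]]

For a 2×2 matrix [[a, b], [c, d]], det = ad - bc
det = (0)(0) - (0)(0) = 0 - 0 = 0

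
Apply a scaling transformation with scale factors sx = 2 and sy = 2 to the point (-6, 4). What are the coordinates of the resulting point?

Scaling matrix:
[[2, 0], [0, 2]]
Result: (-6 × 2, 4 × 2) = (-12, 8)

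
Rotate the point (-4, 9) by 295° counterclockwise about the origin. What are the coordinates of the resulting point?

Rotation matrix for 295°: [[cos 295°, -sin 295°], [sin 295°, cos 295°]] ≈ [[0.422618, 0.906308], [-0.906308, 0.422618]]
[[0.422618, 0.906308], [-0.906308, 0.422618]] × [-4, 9]ᵀ ≈ [6.4663, 7.4288]ᵀ
Result: (6.4663, 7.4288)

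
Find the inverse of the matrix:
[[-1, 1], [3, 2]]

For [[a,b],[c,d]], inverse = (1/det)·[[d,-b],[-c,a]]
det = (-1)(2) - (1)(3) = -2 - 3 = -5
Inverse = (1/-5)·[[2, -1], [-3, -1]]
= [[-2/5, 1/5], [3/5, 1/5]]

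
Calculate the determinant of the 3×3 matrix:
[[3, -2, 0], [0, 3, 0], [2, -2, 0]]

Expansion along first row:
det = 3·det([[3,0],[-2,0]]) - -2·det([[0,0],[2,0]]) + 0·det([[0,3],[2,-2]])
    = 3·(3·0 - 0·-2) - -2·(0·0 - 0·2) + 0·(0·-2 - 3·2)
    = 3·0 - -2·0 + 0·-6
    = 0 + 0 + 0 = 0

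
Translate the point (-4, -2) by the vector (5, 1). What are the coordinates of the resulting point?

Translation by (5, 1) (homogeneous matrix [[1, 0, 5], [0, 1, 1], [0, 0, 1]]):
x' = -4 + 5 = 1
y' = -2 + 1 = -1
Result: (1, -1)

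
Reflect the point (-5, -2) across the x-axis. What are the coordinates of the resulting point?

Reflection across x-axis: (-5, -2) → (-5, 2)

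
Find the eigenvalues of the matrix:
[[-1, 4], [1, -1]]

Characteristic equation: det(A - λI) = 0
λ² - (trace)λ + (det) = 0
trace = -1 + -1 = -2, det = (-1)(-1) - (4)(1) = -3
λ² - (-2)λ + (-3) = 0
λ = (-2 ± √((-2)² - 4·(-3))) / 2 = (-2 ± √16) / 2
Solving: λ = -3, 1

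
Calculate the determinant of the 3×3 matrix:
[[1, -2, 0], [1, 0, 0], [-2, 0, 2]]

Expansion along first row:
det = 1·det([[0,0],[0,2]]) - -2·det([[1,0],[-2,2]]) + 0·det([[1,0],[-2,0]])
    = 1·(0·2 - 0·0) - -2·(1·2 - 0·-2) + 0·(1·0 - 0·-2)
    = 1·0 - -2·2 + 0·0
    = 0 + 4 + 0 = 4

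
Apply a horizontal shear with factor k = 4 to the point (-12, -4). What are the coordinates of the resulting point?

Shear matrix for horizontal shear with factor k = 4:
[[1, 4], [0, 1]]
Result: (-12, -4) → (-28, -4)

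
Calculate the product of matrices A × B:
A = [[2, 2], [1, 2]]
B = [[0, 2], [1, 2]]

Matrix multiplication:
C[0][0] = 2×0 + 2×1 = 2
C[0][1] = 2×2 + 2×2 = 8
C[1][0] = 1×0 + 2×1 = 2
C[1][1] = 1×2 + 2×2 = 6
Result: [[2, 8], [2, 6]]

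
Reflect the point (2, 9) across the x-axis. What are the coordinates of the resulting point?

Reflection across x-axis: (2, 9) → (2, -9)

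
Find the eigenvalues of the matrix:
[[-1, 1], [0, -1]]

Characteristic equation: det(A - λI) = 0
λ² - (trace)λ + (det) = 0
trace = -1 + -1 = -2, det = (-1)(-1) - (1)(0) = 1
λ² - (-2)λ + (1) = 0
λ = (-2 ± √((-2)² - 4·(1))) / 2 = (-2 ± √0) / 2
Solving: λ = -1, -1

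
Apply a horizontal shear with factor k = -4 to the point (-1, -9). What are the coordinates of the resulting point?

Shear matrix for horizontal shear with factor k = -4:
[[1, -4], [0, 1]]
Result: (-1, -9) → (35, -9)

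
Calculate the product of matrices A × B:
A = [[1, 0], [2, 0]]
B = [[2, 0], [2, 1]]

Matrix multiplication:
C[0][0] = 1×2 + 0×2 = 2
C[0][1] = 1×0 + 0×1 = 0
C[1][0] = 2×2 + 0×2 = 4
C[1][1] = 2×0 + 0×1 = 0
Result: [[2, 0], [4, 0]]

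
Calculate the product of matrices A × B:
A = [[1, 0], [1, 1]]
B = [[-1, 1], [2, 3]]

Matrix multiplication:
C[0][0] = 1×-1 + 0×2 = -1
C[0][1] = 1×1 + 0×3 = 1
C[1][0] = 1×-1 + 1×2 = 1
C[1][1] = 1×1 + 1×3 = 4
Result: [[-1, 1], [1, 4]]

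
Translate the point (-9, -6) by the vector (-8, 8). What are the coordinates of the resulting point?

Translation by (-8, 8) (homogeneous matrix [[1, 0, -8], [0, 1, 8], [0, 0, 1]]):
x' = -9 + -8 = -17
y' = -6 + 8 = 2
Result: (-17, 2)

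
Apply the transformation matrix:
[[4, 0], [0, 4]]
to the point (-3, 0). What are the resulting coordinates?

Matrix multiplication:
[[4, 0], [0, 4]] × [-3, 0]ᵀ
= [(4)(-3) + (0)(0), (0)(-3) + (4)(0)]ᵀ
= [-12, 0]ᵀ
Result: (-12, 0)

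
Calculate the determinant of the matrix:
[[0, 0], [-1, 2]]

For a 2×2 matrix [[a, b], [c, d]], det = ad - bc
det = (0)(2) - (0)(-1) = 0 - 0 = 0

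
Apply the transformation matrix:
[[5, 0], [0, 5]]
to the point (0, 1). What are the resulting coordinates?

Matrix multiplication:
[[5, 0], [0, 5]] × [0, 1]ᵀ
= [(5)(0) + (0)(1), (0)(0) + (5)(1)]ᵀ
= [0, 5]ᵀ
Result: (0, 5)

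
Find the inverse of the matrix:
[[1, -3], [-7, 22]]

For [[a,b],[c,d]], inverse = (1/det)·[[d,-b],[-c,a]]
det = (1)(22) - (-3)(-7) = 22 - 21 = 1
Inverse = [[22, 3], [7, 1]]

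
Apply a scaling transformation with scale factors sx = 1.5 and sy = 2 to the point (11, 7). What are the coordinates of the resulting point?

Scaling matrix:
[[1.50, 0], [0, 2]]
Result: (11 × 1.5, 7 × 2) = (16.5, 14)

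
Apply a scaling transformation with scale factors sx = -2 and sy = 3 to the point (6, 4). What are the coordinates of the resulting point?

Scaling matrix:
[[-2, 0], [0, 3]]
Result: (6 × -2, 4 × 3) = (-12, 12)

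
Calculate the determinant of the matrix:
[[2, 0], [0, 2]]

For a 2×2 matrix [[a, b], [c, d]], det = ad - bc
det = (2)(2) - (0)(0) = 4 - 0 = 4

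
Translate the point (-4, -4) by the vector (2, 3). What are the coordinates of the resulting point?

Translation by (2, 3) (homogeneous matrix [[1, 0, 2], [0, 1, 3], [0, 0, 1]]):
x' = -4 + 2 = -2
y' = -4 + 3 = -1
Result: (-2, -1)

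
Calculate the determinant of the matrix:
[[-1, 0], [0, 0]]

For a 2×2 matrix [[a, b], [c, d]], det = ad - bc
det = (-1)(0) - (0)(0) = 0 - 0 = 0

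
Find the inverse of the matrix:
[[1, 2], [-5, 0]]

For [[a,b],[c,d]], inverse = (1/det)·[[d,-b],[-c,a]]
det = (1)(0) - (2)(-5) = 0 - -10 = 10
Inverse = (1/10)·[[0, -2], [5, 1]]
= [[0, -1/5], [1/2, 1/10]]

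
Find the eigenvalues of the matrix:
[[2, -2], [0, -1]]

Characteristic equation: det(A - λI) = 0
λ² - (trace)λ + (det) = 0
trace = 2 + -1 = 1, det = (2)(-1) - (-2)(0) = -2
λ² - (1)λ + (-2) = 0
λ = (1 ± √((1)² - 4·(-2))) / 2 = (1 ± √9) / 2
Solving: λ = -1, 2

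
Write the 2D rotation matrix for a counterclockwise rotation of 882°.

Rotation matrix formula: [[cos θ, -sin θ], [sin θ, cos θ]]
For θ = 882°:
cos(882°) = -0.9511
sin(882°) = 0.3090
Result: [[-0.9511, -0.3090], [0.3090, -0.9511]]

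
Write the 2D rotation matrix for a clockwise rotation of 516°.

Rotation matrix formula: [[cos θ, -sin θ], [sin θ, cos θ]]
A clockwise rotation by 516° is equivalent to a counterclockwise rotation by -516°.
For θ = -516°:
cos(-516°) = -0.9135
sin(-516°) = -0.4067
Result: [[-0.9135, 0.4067], [-0.4067, -0.9135]]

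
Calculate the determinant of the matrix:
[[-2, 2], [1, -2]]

For a 2×2 matrix [[a, b], [c, d]], det = ad - bc
det = (-2)(-2) - (2)(1) = 4 - 2 = 2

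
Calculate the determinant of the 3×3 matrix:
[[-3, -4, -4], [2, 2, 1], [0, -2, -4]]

Expansion along first row:
det = -3·det([[2,1],[-2,-4]]) - -4·det([[2,1],[0,-4]]) + -4·det([[2,2],[0,-2]])
    = -3·(2·-4 - 1·-2) - -4·(2·-4 - 1·0) + -4·(2·-2 - 2·0)
    = -3·-6 - -4·-8 + -4·-4
    = 18 + -32 + 16 = 2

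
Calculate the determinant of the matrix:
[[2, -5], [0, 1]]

For a 2×2 matrix [[a, b], [c, d]], det = ad - bc
det = (2)(1) - (-5)(0) = 2 - 0 = 2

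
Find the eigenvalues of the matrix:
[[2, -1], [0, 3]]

Characteristic equation: det(A - λI) = 0
λ² - (trace)λ + (det) = 0
trace = 2 + 3 = 5, det = (2)(3) - (-1)(0) = 6
λ² - (5)λ + (6) = 0
λ = (5 ± √((5)² - 4·(6))) / 2 = (5 ± √1) / 2
Solving: λ = 2, 3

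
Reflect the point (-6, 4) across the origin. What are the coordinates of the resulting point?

Reflection across origin: (-6, 4) → (6, -4)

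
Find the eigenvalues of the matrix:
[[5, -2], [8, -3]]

Characteristic equation: det(A - λI) = 0
λ² - (trace)λ + (det) = 0
trace = 5 + -3 = 2, det = (5)(-3) - (-2)(8) = 1
λ² - (2)λ + (1) = 0
λ = (2 ± √((2)² - 4·(1))) / 2 = (2 ± √0) / 2
Solving: λ = 1, 1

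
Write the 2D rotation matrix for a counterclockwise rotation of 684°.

Rotation matrix formula: [[cos θ, -sin θ], [sin θ, cos θ]]
For θ = 684°:
cos(684°) = 0.8090
sin(684°) = -0.5878
Result: [[0.8090, 0.5878], [-0.5878, 0.8090]]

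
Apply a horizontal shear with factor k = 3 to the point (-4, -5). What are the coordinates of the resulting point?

Shear matrix for horizontal shear with factor k = 3:
[[1, 3], [0, 1]]
Result: (-4, -5) → (-19, -5)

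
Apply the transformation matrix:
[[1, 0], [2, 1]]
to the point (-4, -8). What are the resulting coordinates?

Matrix multiplication:
[[1, 0], [2, 1]] × [-4, -8]ᵀ
= [(1)(-4) + (0)(-8), (2)(-4) + (1)(-8)]ᵀ
= [-4, -16]ᵀ
Result: (-4, -16)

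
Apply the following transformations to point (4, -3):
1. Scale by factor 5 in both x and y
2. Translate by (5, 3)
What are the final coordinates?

Step 1: Scale (4, -3) by 5 → (20, -15)
Step 2: Translate by (5, 3) → (25, -12)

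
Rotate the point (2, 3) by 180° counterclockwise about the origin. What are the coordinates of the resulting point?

Rotation matrix for 180°: [[cos 180°, -sin 180°], [sin 180°, cos 180°]] = [[-1, 0], [0, -1]]
[[-1, 0], [0, -1]] × [2, 3]ᵀ = [-2, -3]ᵀ
Result: (-2, -3)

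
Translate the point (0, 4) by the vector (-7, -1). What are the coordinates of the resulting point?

Translation by (-7, -1) (homogeneous matrix [[1, 0, -7], [0, 1, -1], [0, 0, 1]]):
x' = 0 + -7 = -7
y' = 4 + -1 = 3
Result: (-7, 3)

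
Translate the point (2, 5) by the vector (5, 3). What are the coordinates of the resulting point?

Translation by (5, 3) (homogeneous matrix [[1, 0, 5], [0, 1, 3], [0, 0, 1]]):
x' = 2 + 5 = 7
y' = 5 + 3 = 8
Result: (7, 8)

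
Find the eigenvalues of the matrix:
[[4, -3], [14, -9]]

Characteristic equation: det(A - λI) = 0
λ² - (trace)λ + (det) = 0
trace = 4 + -9 = -5, det = (4)(-9) - (-3)(14) = 6
λ² - (-5)λ + (6) = 0
λ = (-5 ± √((-5)² - 4·(6))) / 2 = (-5 ± √1) / 2
Solving: λ = -3, -2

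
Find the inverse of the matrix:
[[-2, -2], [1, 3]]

For [[a,b],[c,d]], inverse = (1/det)·[[d,-b],[-c,a]]
det = (-2)(3) - (-2)(1) = -6 - -2 = -4
Inverse = (1/-4)·[[3, 2], [-1, -2]]
= [[-3/4, -1/2], [1/4, 1/2]]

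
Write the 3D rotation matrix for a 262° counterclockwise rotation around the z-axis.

Rotation matrix for counterclockwise 262° around z-axis:
cos(262°) = -0.1392, sin(262°) = -0.9903
Result: [[-0.1392, 0.9903, 0], [-0.9903, -0.1392, 0], [0, 0, 1]]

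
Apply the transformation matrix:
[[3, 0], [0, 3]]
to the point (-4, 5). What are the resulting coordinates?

Matrix multiplication:
[[3, 0], [0, 3]] × [-4, 5]ᵀ
= [(3)(-4) + (0)(5), (0)(-4) + (3)(5)]ᵀ
= [-12, 15]ᵀ
Result: (-12, 15)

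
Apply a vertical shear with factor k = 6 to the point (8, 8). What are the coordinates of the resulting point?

Shear matrix for vertical shear with factor k = 6:
[[1, 0], [6, 1]]
Result: (8, 8) → (8, 56)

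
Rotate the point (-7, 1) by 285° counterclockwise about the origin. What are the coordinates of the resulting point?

Rotation matrix for 285°: [[cos 285°, -sin 285°], [sin 285°, cos 285°]] ≈ [[0.258819, 0.965926], [-0.965926, 0.258819]]
[[0.258819, 0.965926], [-0.965926, 0.258819]] × [-7, 1]ᵀ ≈ [-0.8458, 7.0203]ᵀ
Result: (-0.8458, 7.0203)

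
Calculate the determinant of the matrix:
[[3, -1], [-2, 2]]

For a 2×2 matrix [[a, b], [c, d]], det = ad - bc
det = (3)(2) - (-1)(-2) = 6 - 2 = 4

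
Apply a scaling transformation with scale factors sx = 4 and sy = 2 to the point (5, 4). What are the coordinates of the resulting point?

Scaling matrix:
[[4, 0], [0, 2]]
Result: (5 × 4, 4 × 2) = (20, 8)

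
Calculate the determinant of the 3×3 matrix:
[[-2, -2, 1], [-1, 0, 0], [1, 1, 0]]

Expansion along first row:
det = -2·det([[0,0],[1,0]]) - -2·det([[-1,0],[1,0]]) + 1·det([[-1,0],[1,1]])
    = -2·(0·0 - 0·1) - -2·(-1·0 - 0·1) + 1·(-1·1 - 0·1)
    = -2·0 - -2·0 + 1·-1
    = 0 + 0 + -1 = -1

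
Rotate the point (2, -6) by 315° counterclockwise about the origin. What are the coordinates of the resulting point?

Rotation matrix for 315°: [[cos 315°, -sin 315°], [sin 315°, cos 315°]] ≈ [[0.707107, 0.707107], [-0.707107, 0.707107]]
[[0.707107, 0.707107], [-0.707107, 0.707107]] × [2, -6]ᵀ ≈ [-2.8284, -5.6569]ᵀ
Result: (-2.8284, -5.6569)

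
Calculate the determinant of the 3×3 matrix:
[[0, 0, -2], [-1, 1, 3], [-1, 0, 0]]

Expansion along first row:
det = 0·det([[1,3],[0,0]]) - 0·det([[-1,3],[-1,0]]) + -2·det([[-1,1],[-1,0]])
    = 0·(1·0 - 3·0) - 0·(-1·0 - 3·-1) + -2·(-1·0 - 1·-1)
    = 0·0 - 0·3 + -2·1
    = 0 + 0 + -2 = -2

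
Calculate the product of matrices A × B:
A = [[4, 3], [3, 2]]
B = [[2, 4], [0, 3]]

Matrix multiplication:
C[0][0] = 4×2 + 3×0 = 8
C[0][1] = 4×4 + 3×3 = 25
C[1][0] = 3×2 + 2×0 = 6
C[1][1] = 3×4 + 2×3 = 18
Result: [[8, 25], [6, 18]]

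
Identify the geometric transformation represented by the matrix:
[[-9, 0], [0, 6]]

This matrix represents: non-uniform scaling by sx = -9, sy = 6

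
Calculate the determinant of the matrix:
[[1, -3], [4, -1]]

For a 2×2 matrix [[a, b], [c, d]], det = ad - bc
det = (1)(-1) - (-3)(4) = -1 - -12 = 11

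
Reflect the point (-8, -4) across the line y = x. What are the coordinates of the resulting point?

Reflection across line y = x: (-8, -4) → (-4, -8)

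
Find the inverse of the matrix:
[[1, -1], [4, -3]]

For [[a,b],[c,d]], inverse = (1/det)·[[d,-b],[-c,a]]
det = (1)(-3) - (-1)(4) = -3 - -4 = 1
Inverse = [[-3, 1], [-4, 1]]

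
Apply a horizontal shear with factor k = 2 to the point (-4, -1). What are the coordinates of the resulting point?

Shear matrix for horizontal shear with factor k = 2:
[[1, 2], [0, 1]]
Result: (-4, -1) → (-6, -1)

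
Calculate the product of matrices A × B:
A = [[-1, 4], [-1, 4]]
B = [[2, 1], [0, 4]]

Matrix multiplication:
C[0][0] = -1×2 + 4×0 = -2
C[0][1] = -1×1 + 4×4 = 15
C[1][0] = -1×2 + 4×0 = -2
C[1][1] = -1×1 + 4×4 = 15
Result: [[-2, 15], [-2, 15]]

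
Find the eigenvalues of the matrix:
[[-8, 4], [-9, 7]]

Characteristic equation: det(A - λI) = 0
λ² - (trace)λ + (det) = 0
trace = -8 + 7 = -1, det = (-8)(7) - (4)(-9) = -20
λ² - (-1)λ + (-20) = 0
λ = (-1 ± √((-1)² - 4·(-20))) / 2 = (-1 ± √81) / 2
Solving: λ = -5, 4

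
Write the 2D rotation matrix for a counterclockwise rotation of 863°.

Rotation matrix formula: [[cos θ, -sin θ], [sin θ, cos θ]]
For θ = 863°:
cos(863°) = -0.7986
sin(863°) = 0.6018
Result: [[-0.7986, -0.6018], [0.6018, -0.7986]]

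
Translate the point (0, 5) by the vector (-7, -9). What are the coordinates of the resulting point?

Translation by (-7, -9) (homogeneous matrix [[1, 0, -7], [0, 1, -9], [0, 0, 1]]):
x' = 0 + -7 = -7
y' = 5 + -9 = -4
Result: (-7, -4)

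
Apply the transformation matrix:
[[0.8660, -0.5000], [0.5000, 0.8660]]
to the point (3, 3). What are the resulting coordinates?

Matrix multiplication:
[[0.8660, -0.5000], [0.5000, 0.8660]] × [3, 3]ᵀ
= [(0.8660)(3) + (-0.5000)(3), (0.5000)(3) + (0.8660)(3)]ᵀ
= [1.0980, 4.0980]ᵀ
Result: (1.0980, 4.0980)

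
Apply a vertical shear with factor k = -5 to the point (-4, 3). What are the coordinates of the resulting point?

Shear matrix for vertical shear with factor k = -5:
[[1, 0], [-5, 1]]
Result: (-4, 3) → (-4, 23)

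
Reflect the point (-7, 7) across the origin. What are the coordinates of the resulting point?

Reflection across origin: (-7, 7) → (7, -7)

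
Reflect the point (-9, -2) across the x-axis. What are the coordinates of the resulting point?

Reflection across x-axis: (-9, -2) → (-9, 2)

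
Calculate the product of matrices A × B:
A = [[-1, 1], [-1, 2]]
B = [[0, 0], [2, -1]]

Matrix multiplication:
C[0][0] = -1×0 + 1×2 = 2
C[0][1] = -1×0 + 1×-1 = -1
C[1][0] = -1×0 + 2×2 = 4
C[1][1] = -1×0 + 2×-1 = -2
Result: [[2, -1], [4, -2]]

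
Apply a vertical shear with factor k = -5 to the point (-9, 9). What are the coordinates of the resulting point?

Shear matrix for vertical shear with factor k = -5:
[[1, 0], [-5, 1]]
Result: (-9, 9) → (-9, 54)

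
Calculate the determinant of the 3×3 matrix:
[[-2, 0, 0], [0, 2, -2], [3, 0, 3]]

Expansion along first row:
det = -2·det([[2,-2],[0,3]]) - 0·det([[0,-2],[3,3]]) + 0·det([[0,2],[3,0]])
    = -2·(2·3 - -2·0) - 0·(0·3 - -2·3) + 0·(0·0 - 2·3)
    = -2·6 - 0·6 + 0·-6
    = -12 + 0 + 0 = -12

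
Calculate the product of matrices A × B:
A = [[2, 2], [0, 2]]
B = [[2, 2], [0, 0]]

Matrix multiplication:
C[0][0] = 2×2 + 2×0 = 4
C[0][1] = 2×2 + 2×0 = 4
C[1][0] = 0×2 + 2×0 = 0
C[1][1] = 0×2 + 2×0 = 0
Result: [[4, 4], [0, 0]]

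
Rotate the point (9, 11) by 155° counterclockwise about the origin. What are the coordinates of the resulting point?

Rotation matrix for 155°: [[cos 155°, -sin 155°], [sin 155°, cos 155°]] ≈ [[-0.906308, -0.422618], [0.422618, -0.906308]]
[[-0.906308, -0.422618], [0.422618, -0.906308]] × [9, 11]ᵀ ≈ [-12.8056, -6.1658]ᵀ
Result: (-12.8056, -6.1658)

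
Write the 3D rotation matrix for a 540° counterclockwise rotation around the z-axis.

Rotation matrix for counterclockwise 540° around z-axis:
cos(540°) = -1, sin(540°) = 0
Result: [[-1, 0, 0], [0, -1, 0], [0, 0, 1]]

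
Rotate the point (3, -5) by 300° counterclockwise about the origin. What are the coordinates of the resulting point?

Rotation matrix for 300°: [[cos 300°, -sin 300°], [sin 300°, cos 300°]] ≈ [[0.500000, 0.866025], [-0.866025, 0.500000]]
[[0.500000, 0.866025], [-0.866025, 0.500000]] × [3, -5]ᵀ ≈ [-2.8301, -5.0981]ᵀ
Result: (-2.8301, -5.0981)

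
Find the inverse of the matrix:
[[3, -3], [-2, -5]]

For [[a,b],[c,d]], inverse = (1/det)·[[d,-b],[-c,a]]
det = (3)(-5) - (-3)(-2) = -15 - 6 = -21
Inverse = (1/-21)·[[-5, 3], [2, 3]]
= [[5/21, -1/7], [-2/21, -1/7]]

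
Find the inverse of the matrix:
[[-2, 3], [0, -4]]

For [[a,b],[c,d]], inverse = (1/det)·[[d,-b],[-c,a]]
det = (-2)(-4) - (3)(0) = 8 - 0 = 8
Inverse = (1/8)·[[-4, -3], [0, -2]]
= [[-1/2, -3/8], [0, -1/4]]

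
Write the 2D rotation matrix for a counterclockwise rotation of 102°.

Rotation matrix formula: [[cos θ, -sin θ], [sin θ, cos θ]]
For θ = 102°:
cos(102°) = -0.2079
sin(102°) = 0.9781
Result: [[-0.2079, -0.9781], [0.9781, -0.2079]]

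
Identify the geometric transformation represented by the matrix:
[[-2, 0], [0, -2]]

This matrix represents: uniform scaling by factor -2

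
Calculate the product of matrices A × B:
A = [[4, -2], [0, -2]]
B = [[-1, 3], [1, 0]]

Matrix multiplication:
C[0][0] = 4×-1 + -2×1 = -6
C[0][1] = 4×3 + -2×0 = 12
C[1][0] = 0×-1 + -2×1 = -2
C[1][1] = 0×3 + -2×0 = 0
Result: [[-6, 12], [-2, 0]]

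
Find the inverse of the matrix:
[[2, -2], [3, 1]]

For [[a,b],[c,d]], inverse = (1/det)·[[d,-b],[-c,a]]
det = (2)(1) - (-2)(3) = 2 - -6 = 8
Inverse = (1/8)·[[1, 2], [-3, 2]]
= [[1/8, 1/4], [-3/8, 1/4]]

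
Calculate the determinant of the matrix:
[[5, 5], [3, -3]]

For a 2×2 matrix [[a, b], [c, d]], det = ad - bc
det = (5)(-3) - (5)(3) = -15 - 15 = -30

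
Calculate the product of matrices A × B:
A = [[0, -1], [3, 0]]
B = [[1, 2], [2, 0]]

Matrix multiplication:
C[0][0] = 0×1 + -1×2 = -2
C[0][1] = 0×2 + -1×0 = 0
C[1][0] = 3×1 + 0×2 = 3
C[1][1] = 3×2 + 0×0 = 6
Result: [[-2, 0], [3, 6]]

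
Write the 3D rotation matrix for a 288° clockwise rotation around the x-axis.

Rotation matrix for clockwise 288° around x-axis:
A clockwise rotation by 288° is a counterclockwise rotation by -288°.
cos(-288°) = 0.3090, sin(-288°) = 0.9511
Result: [[1, 0, 0], [0, 0.3090, -0.9511], [0, 0.9511, 0.3090]]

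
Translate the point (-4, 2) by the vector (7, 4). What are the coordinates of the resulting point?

Translation by (7, 4) (homogeneous matrix [[1, 0, 7], [0, 1, 4], [0, 0, 1]]):
x' = -4 + 7 = 3
y' = 2 + 4 = 6
Result: (3, 6)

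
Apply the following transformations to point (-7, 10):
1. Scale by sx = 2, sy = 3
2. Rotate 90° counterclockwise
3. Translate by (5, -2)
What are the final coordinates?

Step 1: Scale → (-14, 30)
Step 2: Rotate 90° → (-30, -14)
Step 3: Translate → (-25, -16)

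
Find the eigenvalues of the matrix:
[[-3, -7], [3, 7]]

Characteristic equation: det(A - λI) = 0
λ² - (trace)λ + (det) = 0
trace = -3 + 7 = 4, det = (-3)(7) - (-7)(3) = 0
λ² - (4)λ + (0) = 0
λ = (4 ± √((4)² - 4·(0))) / 2 = (4 ± √16) / 2
Solving: λ = 0, 4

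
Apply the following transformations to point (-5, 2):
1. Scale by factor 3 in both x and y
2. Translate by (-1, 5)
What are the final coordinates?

Step 1: Scale (-5, 2) by 3 → (-15, 6)
Step 2: Translate by (-1, 5) → (-16, 11)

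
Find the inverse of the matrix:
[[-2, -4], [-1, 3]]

For [[a,b],[c,d]], inverse = (1/det)·[[d,-b],[-c,a]]
det = (-2)(3) - (-4)(-1) = -6 - 4 = -10
Inverse = (1/-10)·[[3, 4], [1, -2]]
= [[-3/10, -2/5], [-1/10, 1/5]]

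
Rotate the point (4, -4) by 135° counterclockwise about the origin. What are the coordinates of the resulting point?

Rotation matrix for 135°: [[cos 135°, -sin 135°], [sin 135°, cos 135°]] ≈ [[-0.707107, -0.707107], [0.707107, -0.707107]]
[[-0.707107, -0.707107], [0.707107, -0.707107]] × [4, -4]ᵀ ≈ [0, 5.6569]ᵀ
Result: (0, 5.6569)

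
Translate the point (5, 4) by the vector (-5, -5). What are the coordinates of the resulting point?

Translation by (-5, -5) (homogeneous matrix [[1, 0, -5], [0, 1, -5], [0, 0, 1]]):
x' = 5 + -5 = 0
y' = 4 + -5 = -1
Result: (0, -1)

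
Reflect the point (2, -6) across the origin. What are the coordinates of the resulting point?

Reflection across origin: (2, -6) → (-2, 6)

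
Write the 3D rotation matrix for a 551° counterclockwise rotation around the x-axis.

Rotation matrix for counterclockwise 551° around x-axis:
cos(551°) = -0.9816, sin(551°) = -0.1908
Result: [[1, 0, 0], [0, -0.9816, 0.1908], [0, -0.1908, -0.9816]]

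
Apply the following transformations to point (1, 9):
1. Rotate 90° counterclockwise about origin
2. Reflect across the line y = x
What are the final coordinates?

Step 1: Rotate 90° → (-9, 1)
Step 2: Reflect across line y = x → (1, -9)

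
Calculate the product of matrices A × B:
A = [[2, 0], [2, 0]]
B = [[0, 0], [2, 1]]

Matrix multiplication:
C[0][0] = 2×0 + 0×2 = 0
C[0][1] = 2×0 + 0×1 = 0
C[1][0] = 2×0 + 0×2 = 0
C[1][1] = 2×0 + 0×1 = 0
Result: [[0, 0], [0, 0]]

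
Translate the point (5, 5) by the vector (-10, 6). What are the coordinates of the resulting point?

Translation by (-10, 6) (homogeneous matrix [[1, 0, -10], [0, 1, 6], [0, 0, 1]]):
x' = 5 + -10 = -5
y' = 5 + 6 = 11
Result: (-5, 11)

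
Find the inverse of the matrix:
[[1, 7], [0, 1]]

For [[a,b],[c,d]], inverse = (1/det)·[[d,-b],[-c,a]]
det = (1)(1) - (7)(0) = 1 - 0 = 1
Inverse = [[1, -7], [0, 1]]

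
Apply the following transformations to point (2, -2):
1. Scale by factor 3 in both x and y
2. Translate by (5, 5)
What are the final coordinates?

Step 1: Scale (2, -2) by 3 → (6, -6)
Step 2: Translate by (5, 5) → (11, -1)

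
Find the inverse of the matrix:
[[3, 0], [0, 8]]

For [[a,b],[c,d]], inverse = (1/det)·[[d,-b],[-c,a]]
det = (3)(8) - (0)(0) = 24 - 0 = 24
Inverse = (1/24)·[[8, 0], [0, 3]]
= [[1/3, 0], [0, 1/8]]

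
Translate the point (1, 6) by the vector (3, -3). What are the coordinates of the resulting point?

Translation by (3, -3) (homogeneous matrix [[1, 0, 3], [0, 1, -3], [0, 0, 1]]):
x' = 1 + 3 = 4
y' = 6 + -3 = 3
Result: (4, 3)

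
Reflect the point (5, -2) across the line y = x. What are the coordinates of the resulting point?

Reflection across line y = x: (5, -2) → (-2, 5)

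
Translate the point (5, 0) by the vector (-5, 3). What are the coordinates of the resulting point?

Translation by (-5, 3) (homogeneous matrix [[1, 0, -5], [0, 1, 3], [0, 0, 1]]):
x' = 5 + -5 = 0
y' = 0 + 3 = 3
Result: (0, 3)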